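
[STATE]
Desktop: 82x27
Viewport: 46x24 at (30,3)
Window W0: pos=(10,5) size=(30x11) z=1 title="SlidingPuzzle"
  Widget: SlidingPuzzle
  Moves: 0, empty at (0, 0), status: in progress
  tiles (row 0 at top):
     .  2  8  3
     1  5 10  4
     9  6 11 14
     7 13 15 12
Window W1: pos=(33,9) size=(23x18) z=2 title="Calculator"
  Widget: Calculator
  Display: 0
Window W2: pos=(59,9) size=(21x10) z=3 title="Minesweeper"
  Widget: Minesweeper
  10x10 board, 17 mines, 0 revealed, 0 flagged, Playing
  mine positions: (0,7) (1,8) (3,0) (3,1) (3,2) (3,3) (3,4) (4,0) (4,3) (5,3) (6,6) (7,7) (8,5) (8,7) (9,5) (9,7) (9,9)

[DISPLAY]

                                              
                                              
━━━━━━━━━┓                                    
         ┃                                    
─────────┨                                    
─┐       ┃                                    
 │ ┏━━━━━━━━━━━━━━━━━━━━━┓   ┏━━━━━━━━━━━━━━━━
─┤ ┃ Calculator          ┃   ┃ Minesweeper    
 │ ┠─────────────────────┨   ┠────────────────
─┤ ┃                    0┃   ┃■■■■■■■■■■      
 │ ┃┌───┬───┬───┬───┐    ┃   ┃■■■■■■■■■■      
─┤ ┃│ 7 │ 8 │ 9 │ ÷ │    ┃   ┃■■■■■■■■■■      
━━━┃├───┼───┼───┼───┤    ┃   ┃■■■■■■■■■■      
   ┃│ 4 │ 5 │ 6 │ × │    ┃   ┃■■■■■■■■■■      
   ┃├───┼───┼───┼───┤    ┃   ┃■■■■■■■■■■      
   ┃│ 1 │ 2 │ 3 │ - │    ┃   ┗━━━━━━━━━━━━━━━━
   ┃├───┼───┼───┼───┤    ┃                    
   ┃│ 0 │ . │ = │ + │    ┃                    
   ┃├───┼───┼───┼───┤    ┃                    
   ┃│ C │ MC│ MR│ M+│    ┃                    
   ┃└───┴───┴───┴───┘    ┃                    
   ┃                     ┃                    
   ┃                     ┃                    
   ┗━━━━━━━━━━━━━━━━━━━━━┛                    


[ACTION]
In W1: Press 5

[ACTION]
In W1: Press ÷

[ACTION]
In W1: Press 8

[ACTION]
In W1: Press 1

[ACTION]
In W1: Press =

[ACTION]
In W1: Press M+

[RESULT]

                                              
                                              
━━━━━━━━━┓                                    
         ┃                                    
─────────┨                                    
─┐       ┃                                    
 │ ┏━━━━━━━━━━━━━━━━━━━━━┓   ┏━━━━━━━━━━━━━━━━
─┤ ┃ Calculator          ┃   ┃ Minesweeper    
 │ ┠─────────────────────┨   ┠────────────────
─┤ ┃        0.06172839506┃   ┃■■■■■■■■■■      
 │ ┃┌───┬───┬───┬───┐    ┃   ┃■■■■■■■■■■      
─┤ ┃│ 7 │ 8 │ 9 │ ÷ │    ┃   ┃■■■■■■■■■■      
━━━┃├───┼───┼───┼───┤    ┃   ┃■■■■■■■■■■      
   ┃│ 4 │ 5 │ 6 │ × │    ┃   ┃■■■■■■■■■■      
   ┃├───┼───┼───┼───┤    ┃   ┃■■■■■■■■■■      
   ┃│ 1 │ 2 │ 3 │ - │    ┃   ┗━━━━━━━━━━━━━━━━
   ┃├───┼───┼───┼───┤    ┃                    
   ┃│ 0 │ . │ = │ + │    ┃                    
   ┃├───┼───┼───┼───┤    ┃                    
   ┃│ C │ MC│ MR│ M+│    ┃                    
   ┃└───┴───┴───┴───┘    ┃                    
   ┃                     ┃                    
   ┃                     ┃                    
   ┗━━━━━━━━━━━━━━━━━━━━━┛                    


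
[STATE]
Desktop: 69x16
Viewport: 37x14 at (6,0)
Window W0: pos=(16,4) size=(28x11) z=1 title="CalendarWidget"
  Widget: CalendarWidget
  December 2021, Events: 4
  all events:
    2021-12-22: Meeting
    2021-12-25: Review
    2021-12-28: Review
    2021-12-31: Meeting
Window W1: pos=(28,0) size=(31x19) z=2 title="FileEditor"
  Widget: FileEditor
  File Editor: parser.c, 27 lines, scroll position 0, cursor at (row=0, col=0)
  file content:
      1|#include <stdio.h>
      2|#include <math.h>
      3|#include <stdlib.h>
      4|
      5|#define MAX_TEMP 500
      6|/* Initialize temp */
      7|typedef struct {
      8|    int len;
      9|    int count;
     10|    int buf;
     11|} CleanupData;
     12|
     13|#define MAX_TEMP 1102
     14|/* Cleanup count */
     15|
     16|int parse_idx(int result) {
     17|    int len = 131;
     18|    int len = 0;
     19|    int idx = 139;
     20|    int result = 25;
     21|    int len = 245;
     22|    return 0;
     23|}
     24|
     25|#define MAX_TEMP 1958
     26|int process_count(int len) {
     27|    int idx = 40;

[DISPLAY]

                      ┏━━━━━━━━━━━━━━
                      ┃ FileEditor   
                      ┠──────────────
                      ┃█include <stdi
          ┏━━━━━━━━━━━┃#include <math
          ┃ CalendarWi┃#include <stdl
          ┠───────────┃              
          ┃      Decem┃#define MAX_TE
          ┃Mo Tu We Th┃/* Initialize 
          ┃       1  2┃typedef struct
          ┃ 6  7  8  9┃    int len;  
          ┃13 14 15 16┃    int count;
          ┃20 21 22* 2┃    int buf;  
          ┃27 28* 29 3┃} CleanupData;


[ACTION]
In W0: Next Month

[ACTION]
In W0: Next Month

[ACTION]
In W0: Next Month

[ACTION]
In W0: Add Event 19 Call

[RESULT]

                      ┏━━━━━━━━━━━━━━
                      ┃ FileEditor   
                      ┠──────────────
                      ┃█include <stdi
          ┏━━━━━━━━━━━┃#include <math
          ┃ CalendarWi┃#include <stdl
          ┠───────────┃              
          ┃        Mar┃#define MAX_TE
          ┃Mo Tu We Th┃/* Initialize 
          ┃    1  2  3┃typedef struct
          ┃ 7  8  9 10┃    int len;  
          ┃14 15 16 17┃    int count;
          ┃21 22 23 24┃    int buf;  
          ┃28 29 30 31┃} CleanupData;


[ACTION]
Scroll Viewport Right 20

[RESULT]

  ┏━━━━━━━━━━━━━━━━━━━━━━━━━━━━━┓    
  ┃ FileEditor                  ┃    
  ┠─────────────────────────────┨    
  ┃█include <stdio.h>          ▲┃    
━━┃#include <math.h>           █┃    
Wi┃#include <stdlib.h>         ░┃    
──┃                            ░┃    
ar┃#define MAX_TEMP 500        ░┃    
Th┃/* Initialize temp */       ░┃    
 3┃typedef struct {            ░┃    
10┃    int len;                ░┃    
17┃    int count;              ░┃    
24┃    int buf;                ░┃    
31┃} CleanupData;              ░┃    


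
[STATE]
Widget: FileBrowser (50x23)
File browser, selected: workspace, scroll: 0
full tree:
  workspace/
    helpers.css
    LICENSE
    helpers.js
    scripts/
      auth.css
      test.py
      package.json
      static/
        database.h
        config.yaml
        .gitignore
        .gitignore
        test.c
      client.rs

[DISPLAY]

> [-] workspace/                                  
    helpers.css                                   
    LICENSE                                       
    helpers.js                                    
    [+] scripts/                                  
                                                  
                                                  
                                                  
                                                  
                                                  
                                                  
                                                  
                                                  
                                                  
                                                  
                                                  
                                                  
                                                  
                                                  
                                                  
                                                  
                                                  
                                                  


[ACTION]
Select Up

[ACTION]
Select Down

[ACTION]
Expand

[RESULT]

  [-] workspace/                                  
  > helpers.css                                   
    LICENSE                                       
    helpers.js                                    
    [+] scripts/                                  
                                                  
                                                  
                                                  
                                                  
                                                  
                                                  
                                                  
                                                  
                                                  
                                                  
                                                  
                                                  
                                                  
                                                  
                                                  
                                                  
                                                  
                                                  


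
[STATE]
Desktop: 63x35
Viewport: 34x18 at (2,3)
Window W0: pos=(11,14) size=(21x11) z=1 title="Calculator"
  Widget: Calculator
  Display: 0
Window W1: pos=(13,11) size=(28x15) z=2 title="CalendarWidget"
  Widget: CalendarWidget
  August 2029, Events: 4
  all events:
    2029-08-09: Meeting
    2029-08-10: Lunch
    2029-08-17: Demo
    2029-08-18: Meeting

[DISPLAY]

                                  
                                  
                                  
                                  
                                  
                                  
                                  
                                  
           ┏━━━━━━━━━━━━━━━━━━━━━━
           ┃ CalendarWidget       
           ┠──────────────────────
         ┏━┃       August 2029    
         ┃ ┃Mo Tu We Th Fr Sa Su  
         ┠─┃       1  2  3  4  5  
         ┃ ┃ 6  7  8  9* 10* 11 12
         ┃┌┃13 14 15 16 17* 18* 19
         ┃│┃20 21 22 23 24 25 26  
         ┃├┃27 28 29 30 31        


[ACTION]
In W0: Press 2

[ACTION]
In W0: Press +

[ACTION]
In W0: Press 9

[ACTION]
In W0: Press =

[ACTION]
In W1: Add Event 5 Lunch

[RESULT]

                                  
                                  
                                  
                                  
                                  
                                  
                                  
                                  
           ┏━━━━━━━━━━━━━━━━━━━━━━
           ┃ CalendarWidget       
           ┠──────────────────────
         ┏━┃       August 2029    
         ┃ ┃Mo Tu We Th Fr Sa Su  
         ┠─┃       1  2  3  4  5* 
         ┃ ┃ 6  7  8  9* 10* 11 12
         ┃┌┃13 14 15 16 17* 18* 19
         ┃│┃20 21 22 23 24 25 26  
         ┃├┃27 28 29 30 31        


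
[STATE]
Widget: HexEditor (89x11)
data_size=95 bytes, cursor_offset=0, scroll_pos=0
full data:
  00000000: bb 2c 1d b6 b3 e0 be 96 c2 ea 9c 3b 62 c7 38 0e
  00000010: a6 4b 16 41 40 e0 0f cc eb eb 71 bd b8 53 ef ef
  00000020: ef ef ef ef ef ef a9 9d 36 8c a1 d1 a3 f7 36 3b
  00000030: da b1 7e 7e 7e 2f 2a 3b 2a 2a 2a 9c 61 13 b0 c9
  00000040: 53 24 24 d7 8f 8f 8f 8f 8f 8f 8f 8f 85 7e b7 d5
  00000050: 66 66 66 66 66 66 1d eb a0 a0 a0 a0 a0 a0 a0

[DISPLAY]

00000000  BB 2c 1d b6 b3 e0 be 96  c2 ea 9c 3b 62 c7 38 0e  |.,.........;b.8.|           
00000010  a6 4b 16 41 40 e0 0f cc  eb eb 71 bd b8 53 ef ef  |.K.A@.....q..S..|           
00000020  ef ef ef ef ef ef a9 9d  36 8c a1 d1 a3 f7 36 3b  |........6.....6;|           
00000030  da b1 7e 7e 7e 2f 2a 3b  2a 2a 2a 9c 61 13 b0 c9  |..~~~/*;***.a...|           
00000040  53 24 24 d7 8f 8f 8f 8f  8f 8f 8f 8f 85 7e b7 d5  |S$$..........~..|           
00000050  66 66 66 66 66 66 1d eb  a0 a0 a0 a0 a0 a0 a0     |ffffff......... |           
                                                                                         
                                                                                         
                                                                                         
                                                                                         
                                                                                         


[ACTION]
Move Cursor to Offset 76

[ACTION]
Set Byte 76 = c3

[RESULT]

00000000  bb 2c 1d b6 b3 e0 be 96  c2 ea 9c 3b 62 c7 38 0e  |.,.........;b.8.|           
00000010  a6 4b 16 41 40 e0 0f cc  eb eb 71 bd b8 53 ef ef  |.K.A@.....q..S..|           
00000020  ef ef ef ef ef ef a9 9d  36 8c a1 d1 a3 f7 36 3b  |........6.....6;|           
00000030  da b1 7e 7e 7e 2f 2a 3b  2a 2a 2a 9c 61 13 b0 c9  |..~~~/*;***.a...|           
00000040  53 24 24 d7 8f 8f 8f 8f  8f 8f 8f 8f C3 7e b7 d5  |S$$..........~..|           
00000050  66 66 66 66 66 66 1d eb  a0 a0 a0 a0 a0 a0 a0     |ffffff......... |           
                                                                                         
                                                                                         
                                                                                         
                                                                                         
                                                                                         


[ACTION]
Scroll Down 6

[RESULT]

00000050  66 66 66 66 66 66 1d eb  a0 a0 a0 a0 a0 a0 a0     |ffffff......... |           
                                                                                         
                                                                                         
                                                                                         
                                                                                         
                                                                                         
                                                                                         
                                                                                         
                                                                                         
                                                                                         
                                                                                         


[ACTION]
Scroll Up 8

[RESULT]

00000000  bb 2c 1d b6 b3 e0 be 96  c2 ea 9c 3b 62 c7 38 0e  |.,.........;b.8.|           
00000010  a6 4b 16 41 40 e0 0f cc  eb eb 71 bd b8 53 ef ef  |.K.A@.....q..S..|           
00000020  ef ef ef ef ef ef a9 9d  36 8c a1 d1 a3 f7 36 3b  |........6.....6;|           
00000030  da b1 7e 7e 7e 2f 2a 3b  2a 2a 2a 9c 61 13 b0 c9  |..~~~/*;***.a...|           
00000040  53 24 24 d7 8f 8f 8f 8f  8f 8f 8f 8f C3 7e b7 d5  |S$$..........~..|           
00000050  66 66 66 66 66 66 1d eb  a0 a0 a0 a0 a0 a0 a0     |ffffff......... |           
                                                                                         
                                                                                         
                                                                                         
                                                                                         
                                                                                         


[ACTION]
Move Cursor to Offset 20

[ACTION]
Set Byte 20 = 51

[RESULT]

00000000  bb 2c 1d b6 b3 e0 be 96  c2 ea 9c 3b 62 c7 38 0e  |.,.........;b.8.|           
00000010  a6 4b 16 41 51 e0 0f cc  eb eb 71 bd b8 53 ef ef  |.K.AQ.....q..S..|           
00000020  ef ef ef ef ef ef a9 9d  36 8c a1 d1 a3 f7 36 3b  |........6.....6;|           
00000030  da b1 7e 7e 7e 2f 2a 3b  2a 2a 2a 9c 61 13 b0 c9  |..~~~/*;***.a...|           
00000040  53 24 24 d7 8f 8f 8f 8f  8f 8f 8f 8f c3 7e b7 d5  |S$$..........~..|           
00000050  66 66 66 66 66 66 1d eb  a0 a0 a0 a0 a0 a0 a0     |ffffff......... |           
                                                                                         
                                                                                         
                                                                                         
                                                                                         
                                                                                         


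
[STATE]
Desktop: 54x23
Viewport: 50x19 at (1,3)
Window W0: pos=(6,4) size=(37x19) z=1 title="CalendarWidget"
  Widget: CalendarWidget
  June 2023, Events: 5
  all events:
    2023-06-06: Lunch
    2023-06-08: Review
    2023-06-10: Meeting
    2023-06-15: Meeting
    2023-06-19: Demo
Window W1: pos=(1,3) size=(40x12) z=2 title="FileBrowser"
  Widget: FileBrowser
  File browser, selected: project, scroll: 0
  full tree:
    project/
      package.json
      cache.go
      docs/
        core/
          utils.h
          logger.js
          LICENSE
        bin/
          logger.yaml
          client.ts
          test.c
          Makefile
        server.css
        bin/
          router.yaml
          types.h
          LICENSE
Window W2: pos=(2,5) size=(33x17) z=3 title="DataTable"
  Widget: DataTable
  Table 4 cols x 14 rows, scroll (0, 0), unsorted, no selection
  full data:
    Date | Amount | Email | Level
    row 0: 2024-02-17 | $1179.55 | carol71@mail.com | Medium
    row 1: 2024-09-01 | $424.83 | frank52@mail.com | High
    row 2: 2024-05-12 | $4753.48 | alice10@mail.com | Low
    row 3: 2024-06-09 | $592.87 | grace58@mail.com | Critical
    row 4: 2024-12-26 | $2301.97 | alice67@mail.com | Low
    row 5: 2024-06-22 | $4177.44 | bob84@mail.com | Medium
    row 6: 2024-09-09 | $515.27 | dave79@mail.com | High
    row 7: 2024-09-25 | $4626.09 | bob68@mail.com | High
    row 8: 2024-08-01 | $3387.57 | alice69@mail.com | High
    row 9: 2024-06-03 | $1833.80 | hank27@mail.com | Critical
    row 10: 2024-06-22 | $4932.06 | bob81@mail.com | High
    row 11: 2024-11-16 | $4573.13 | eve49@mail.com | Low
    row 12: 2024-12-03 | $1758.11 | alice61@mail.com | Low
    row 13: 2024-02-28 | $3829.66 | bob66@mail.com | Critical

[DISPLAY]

┏━━━━━━━━━━━━━━━━━━━━━━━━━━━━━━━━━━━━━━┓          
┃ FileBrowser                          ┃━┓        
┠┏━━━━━━━━━━━━━━━━━━━━━━━━━━━━━━━┓─────┨ ┃        
┃┃ DataTable                     ┃     ┃─┨        
┃┠───────────────────────────────┨     ┃ ┃        
┃┃Date      │Amount  │Email      ┃     ┃ ┃        
┃┃──────────┼────────┼───────────┃     ┃ ┃        
┃┃2024-02-17│$1179.55│carol71@mai┃     ┃ ┃        
┃┃2024-09-01│$424.83 │frank52@mai┃     ┃ ┃        
┃┃2024-05-12│$4753.48│alice10@mai┃     ┃ ┃        
┃┃2024-06-09│$592.87 │grace58@mai┃     ┃ ┃        
┗┃2024-12-26│$2301.97│alice67@mai┃━━━━━┛ ┃        
 ┃2024-06-22│$4177.44│bob84@mail.┃       ┃        
 ┃2024-09-09│$515.27 │dave79@mail┃       ┃        
 ┃2024-09-25│$4626.09│bob68@mail.┃       ┃        
 ┃2024-08-01│$3387.57│alice69@mai┃       ┃        
 ┃2024-06-03│$1833.80│hank27@mail┃       ┃        
 ┃2024-06-22│$4932.06│bob81@mail.┃       ┃        
 ┗━━━━━━━━━━━━━━━━━━━━━━━━━━━━━━━┛       ┃        


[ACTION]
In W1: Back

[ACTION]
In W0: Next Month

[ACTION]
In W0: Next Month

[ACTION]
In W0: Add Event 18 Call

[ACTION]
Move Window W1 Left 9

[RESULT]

━━━━━━━━━━━━━━━━━━━━━━━━━━━━━━━━━━━━━━┓           
 FileBrowser                          ┃━━┓        
─┏━━━━━━━━━━━━━━━━━━━━━━━━━━━━━━━┓────┨  ┃        
>┃ DataTable                     ┃    ┃──┨        
 ┠───────────────────────────────┨    ┃  ┃        
 ┃Date      │Amount  │Email      ┃    ┃  ┃        
 ┃──────────┼────────┼───────────┃    ┃  ┃        
 ┃2024-02-17│$1179.55│carol71@mai┃    ┃  ┃        
 ┃2024-09-01│$424.83 │frank52@mai┃    ┃  ┃        
 ┃2024-05-12│$4753.48│alice10@mai┃    ┃  ┃        
 ┃2024-06-09│$592.87 │grace58@mai┃    ┃  ┃        
━┃2024-12-26│$2301.97│alice67@mai┃━━━━┛  ┃        
 ┃2024-06-22│$4177.44│bob84@mail.┃       ┃        
 ┃2024-09-09│$515.27 │dave79@mail┃       ┃        
 ┃2024-09-25│$4626.09│bob68@mail.┃       ┃        
 ┃2024-08-01│$3387.57│alice69@mai┃       ┃        
 ┃2024-06-03│$1833.80│hank27@mail┃       ┃        
 ┃2024-06-22│$4932.06│bob81@mail.┃       ┃        
 ┗━━━━━━━━━━━━━━━━━━━━━━━━━━━━━━━┛       ┃        


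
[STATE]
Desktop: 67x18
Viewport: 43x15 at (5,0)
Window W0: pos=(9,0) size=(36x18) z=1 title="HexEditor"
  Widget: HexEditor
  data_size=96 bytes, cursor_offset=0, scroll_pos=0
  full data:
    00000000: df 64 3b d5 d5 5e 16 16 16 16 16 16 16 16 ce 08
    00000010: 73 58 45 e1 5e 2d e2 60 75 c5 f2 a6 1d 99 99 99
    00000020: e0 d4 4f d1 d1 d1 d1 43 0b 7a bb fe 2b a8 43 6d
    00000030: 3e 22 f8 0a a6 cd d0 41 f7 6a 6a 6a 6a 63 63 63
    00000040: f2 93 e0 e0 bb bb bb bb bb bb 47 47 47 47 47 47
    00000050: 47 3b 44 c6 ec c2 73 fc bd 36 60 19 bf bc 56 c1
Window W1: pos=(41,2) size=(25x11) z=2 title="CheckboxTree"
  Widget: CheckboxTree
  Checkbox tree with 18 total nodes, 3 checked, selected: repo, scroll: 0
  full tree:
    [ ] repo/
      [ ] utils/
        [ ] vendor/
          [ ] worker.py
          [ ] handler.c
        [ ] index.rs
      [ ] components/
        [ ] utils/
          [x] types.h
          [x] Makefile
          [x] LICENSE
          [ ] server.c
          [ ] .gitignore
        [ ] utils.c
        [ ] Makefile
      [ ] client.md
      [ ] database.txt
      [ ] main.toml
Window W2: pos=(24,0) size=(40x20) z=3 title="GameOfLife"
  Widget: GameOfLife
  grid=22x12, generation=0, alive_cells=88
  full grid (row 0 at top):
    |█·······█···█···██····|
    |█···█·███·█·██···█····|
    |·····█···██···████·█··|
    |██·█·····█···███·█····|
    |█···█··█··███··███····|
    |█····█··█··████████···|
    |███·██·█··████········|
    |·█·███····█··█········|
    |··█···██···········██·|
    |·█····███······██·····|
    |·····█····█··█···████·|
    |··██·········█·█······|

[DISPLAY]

    ┏━━━━━━━━━━━━━━┏━━━━━━━━━━━━━━━━━━━━━━━
    ┃ HexEditor    ┃ GameOfLife            
    ┠──────────────┠───────────────────────
    ┃00000000  DF 6┃Gen: 0                 
    ┃00000010  73 5┃█·······█···█···██···· 
    ┃00000020  e0 d┃█···█·███·█·██···█···· 
    ┃00000030  3e 2┃·····█···██···████·█·· 
    ┃00000040  f2 9┃██·█·····█···███·█···· 
    ┃00000050  47 3┃█···█··█··███··███···· 
    ┃              ┃█····█··█··████████··· 
    ┃              ┃███·██·█··████········ 
    ┃              ┃·█·███····█··█········ 
    ┃              ┃··█···██···········██· 
    ┃              ┃·█····███······██····· 
    ┃              ┃·····█····█··█···████· 


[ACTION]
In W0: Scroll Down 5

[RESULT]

    ┏━━━━━━━━━━━━━━┏━━━━━━━━━━━━━━━━━━━━━━━
    ┃ HexEditor    ┃ GameOfLife            
    ┠──────────────┠───────────────────────
    ┃00000050  47 3┃Gen: 0                 
    ┃              ┃█·······█···█···██···· 
    ┃              ┃█···█·███·█·██···█···· 
    ┃              ┃·····█···██···████·█·· 
    ┃              ┃██·█·····█···███·█···· 
    ┃              ┃█···█··█··███··███···· 
    ┃              ┃█····█··█··████████··· 
    ┃              ┃███·██·█··████········ 
    ┃              ┃·█·███····█··█········ 
    ┃              ┃··█···██···········██· 
    ┃              ┃·█····███······██····· 
    ┃              ┃·····█····█··█···████· 


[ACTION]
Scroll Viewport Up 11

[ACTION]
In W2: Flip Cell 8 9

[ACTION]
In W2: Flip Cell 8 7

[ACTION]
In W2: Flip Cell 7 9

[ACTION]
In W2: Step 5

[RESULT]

    ┏━━━━━━━━━━━━━━┏━━━━━━━━━━━━━━━━━━━━━━━
    ┃ HexEditor    ┃ GameOfLife            
    ┠──────────────┠───────────────────────
    ┃00000050  47 3┃Gen: 5                 
    ┃              ┃······················ 
    ┃              ┃··············█······· 
    ┃              ┃·█···········██······· 
    ┃              ┃·█·█·········█········ 
    ┃              ┃·█·█···█·····█········ 
    ┃              ┃···████·█············· 
    ┃              ┃·····██········█······ 
    ┃              ┃····█···█·····██······ 
    ┃              ┃██··██████·█···█······ 
    ┃              ┃██··██·█████····█····· 
    ┃              ┃·········██··········· 


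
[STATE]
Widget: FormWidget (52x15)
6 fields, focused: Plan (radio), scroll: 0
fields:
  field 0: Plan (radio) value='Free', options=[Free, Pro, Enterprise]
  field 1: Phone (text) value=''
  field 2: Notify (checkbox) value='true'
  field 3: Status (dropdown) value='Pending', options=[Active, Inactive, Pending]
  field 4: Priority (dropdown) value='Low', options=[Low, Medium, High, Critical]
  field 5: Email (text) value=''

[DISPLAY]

> Plan:       (●) Free  ( ) Pro  ( ) Enterprise     
  Phone:      [                                    ]
  Notify:     [x]                                   
  Status:     [Pending                            ▼]
  Priority:   [Low                                ▼]
  Email:      [                                    ]
                                                    
                                                    
                                                    
                                                    
                                                    
                                                    
                                                    
                                                    
                                                    


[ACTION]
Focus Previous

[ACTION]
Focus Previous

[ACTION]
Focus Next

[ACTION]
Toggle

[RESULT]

  Plan:       (●) Free  ( ) Pro  ( ) Enterprise     
  Phone:      [                                    ]
  Notify:     [x]                                   
  Status:     [Pending                            ▼]
  Priority:   [Low                                ▼]
> Email:      [                                    ]
                                                    
                                                    
                                                    
                                                    
                                                    
                                                    
                                                    
                                                    
                                                    


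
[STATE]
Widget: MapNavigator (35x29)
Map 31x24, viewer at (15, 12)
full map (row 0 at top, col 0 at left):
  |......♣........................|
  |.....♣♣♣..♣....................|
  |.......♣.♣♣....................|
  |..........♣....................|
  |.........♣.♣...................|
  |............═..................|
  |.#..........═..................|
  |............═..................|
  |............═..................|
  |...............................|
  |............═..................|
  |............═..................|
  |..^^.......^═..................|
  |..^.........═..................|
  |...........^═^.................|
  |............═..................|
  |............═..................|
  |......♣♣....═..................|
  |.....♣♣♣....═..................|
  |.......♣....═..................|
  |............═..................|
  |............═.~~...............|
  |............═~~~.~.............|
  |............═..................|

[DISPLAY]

                                   
                                   
  ......♣........................  
  .....♣♣♣..♣....................  
  .......♣.♣♣....................  
  ..........♣....................  
  .........♣.♣...................  
  ............═..................  
  .#..........═..................  
  ............═..................  
  ............═..................  
  ...............................  
  ............═..................  
  ............═..................  
  ..^^.......^═..@...............  
  ..^.........═..................  
  ...........^═^.................  
  ............═..................  
  ............═..................  
  ......♣♣....═..................  
  .....♣♣♣....═..................  
  .......♣....═..................  
  ............═..................  
  ............═.~~...............  
  ............═~~~.~.............  
  ............═..................  
                                   
                                   
                                   


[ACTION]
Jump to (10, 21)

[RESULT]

       ............═...............
       ............═...............
       ............................
       ............═...............
       ............═...............
       ..^^.......^═...............
       ..^.........═...............
       ...........^═^..............
       ............═...............
       ............═...............
       ......♣♣....═...............
       .....♣♣♣....═...............
       .......♣....═...............
       ............═...............
       ..........@.═.~~............
       ............═~~~.~..........
       ............═...............
                                   
                                   
                                   
                                   
                                   
                                   
                                   
                                   
                                   
                                   
                                   
                                   


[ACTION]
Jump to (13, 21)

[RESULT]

    ............═..................
    ............═..................
    ...............................
    ............═..................
    ............═..................
    ..^^.......^═..................
    ..^.........═..................
    ...........^═^.................
    ............═..................
    ............═..................
    ......♣♣....═..................
    .....♣♣♣....═..................
    .......♣....═..................
    ............═..................
    ............═@~~...............
    ............═~~~.~.............
    ............═..................
                                   
                                   
                                   
                                   
                                   
                                   
                                   
                                   
                                   
                                   
                                   
                                   


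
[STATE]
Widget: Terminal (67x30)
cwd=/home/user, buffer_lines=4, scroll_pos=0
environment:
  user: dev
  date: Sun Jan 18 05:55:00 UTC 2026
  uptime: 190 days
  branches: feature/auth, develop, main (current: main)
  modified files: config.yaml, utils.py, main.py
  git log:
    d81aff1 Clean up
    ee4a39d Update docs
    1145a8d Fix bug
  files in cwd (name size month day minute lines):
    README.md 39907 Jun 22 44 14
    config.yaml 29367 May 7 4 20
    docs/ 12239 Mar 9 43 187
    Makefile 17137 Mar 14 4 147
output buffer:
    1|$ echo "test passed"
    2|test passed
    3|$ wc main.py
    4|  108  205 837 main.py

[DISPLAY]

$ echo "test passed"                                               
test passed                                                        
$ wc main.py                                                       
  108  205 837 main.py                                             
$ █                                                                
                                                                   
                                                                   
                                                                   
                                                                   
                                                                   
                                                                   
                                                                   
                                                                   
                                                                   
                                                                   
                                                                   
                                                                   
                                                                   
                                                                   
                                                                   
                                                                   
                                                                   
                                                                   
                                                                   
                                                                   
                                                                   
                                                                   
                                                                   
                                                                   
                                                                   


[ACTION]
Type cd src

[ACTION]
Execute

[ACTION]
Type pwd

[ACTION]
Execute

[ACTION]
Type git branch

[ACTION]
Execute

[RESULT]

$ echo "test passed"                                               
test passed                                                        
$ wc main.py                                                       
  108  205 837 main.py                                             
$ cd src                                                           
                                                                   
$ pwd                                                              
/home/user/src                                                     
$ git branch                                                       
  feature/auth                                                     
  develop                                                          
* main                                                             
$ █                                                                
                                                                   
                                                                   
                                                                   
                                                                   
                                                                   
                                                                   
                                                                   
                                                                   
                                                                   
                                                                   
                                                                   
                                                                   
                                                                   
                                                                   
                                                                   
                                                                   
                                                                   


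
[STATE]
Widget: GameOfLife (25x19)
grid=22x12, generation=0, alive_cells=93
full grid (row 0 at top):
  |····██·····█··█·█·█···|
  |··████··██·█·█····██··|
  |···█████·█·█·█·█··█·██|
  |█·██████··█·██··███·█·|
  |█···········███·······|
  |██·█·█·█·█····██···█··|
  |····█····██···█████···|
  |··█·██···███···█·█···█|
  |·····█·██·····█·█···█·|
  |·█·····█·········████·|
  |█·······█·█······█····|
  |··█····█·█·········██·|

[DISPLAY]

Gen: 0                   
····██·····█··█·█·█···   
··████··██·█·█····██··   
···█████·█·█·█·█··█·██   
█·██████··█·██··███·█·   
█···········███·······   
██·█·█·█·█····██···█··   
····█····██···█████···   
··█·██···███···█·█···█   
·····█·██·····█·█···█·   
·█·····█·········████·   
█·······█·█······█····   
··█····█·█·········██·   
                         
                         
                         
                         
                         
                         


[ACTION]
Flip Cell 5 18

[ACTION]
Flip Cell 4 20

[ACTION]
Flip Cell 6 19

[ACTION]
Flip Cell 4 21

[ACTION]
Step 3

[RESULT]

Gen: 3                   
········█··███···████·   
········█····█·······█   
███·····██·██·██·██··█   
█·█·······██···██··██·   
█·██····█··█···██···█·   
█·██···███··█······█··   
█······█···██······██·   
···█···█···█········█·   
··███···███····██··█·█   
·········██····█··██·█   
······█·········██·█··   
······················   
                         
                         
                         
                         
                         
                         


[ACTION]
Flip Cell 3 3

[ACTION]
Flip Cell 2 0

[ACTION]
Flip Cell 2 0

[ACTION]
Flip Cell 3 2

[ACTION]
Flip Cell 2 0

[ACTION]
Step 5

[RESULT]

Gen: 8                   
······················   
·██······██··█········   
·██·······█···█··██···   
█···███····██······██·   
█············█······█·   
·█·········█··███·█·██   
··█······█·········█··   
···················██·   
··██·██·········█··██·   
··███··███······█·█·█·   
···················██·   
······················   
                         
                         
                         
                         
                         
                         
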